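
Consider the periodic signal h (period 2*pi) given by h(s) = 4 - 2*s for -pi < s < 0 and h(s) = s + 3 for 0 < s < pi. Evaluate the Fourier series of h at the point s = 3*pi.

s = 3*pi differs from s = pi by 1 full period(s), and the series is 2*pi-periodic.
At s = pi the one-sided limits are h(pi^-) = 3 + pi and h(pi^+) = 4 + 2*pi.
By Dirichlet's theorem the series converges to their average, [(3 + pi) + (4 + 2*pi)]/2 = 7/2 + 3*pi/2.

7/2 + 3*pi/2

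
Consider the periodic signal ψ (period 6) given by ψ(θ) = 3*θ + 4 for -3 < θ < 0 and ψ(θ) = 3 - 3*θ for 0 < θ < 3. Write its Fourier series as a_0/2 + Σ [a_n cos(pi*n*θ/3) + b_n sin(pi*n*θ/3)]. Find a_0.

a_0 = 1/3 ∫_{-3}^{3} ψ(θ) dθ = 1/3 · (-6) = -2.

-2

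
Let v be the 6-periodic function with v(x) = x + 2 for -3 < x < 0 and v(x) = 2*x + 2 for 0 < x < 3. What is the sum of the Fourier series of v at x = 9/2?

x = 9/2 differs from x = -3/2 by 1 full period(s), and the series is 6-periodic.
v is continuous at x = -3/2 with value 1/2, so the series converges to 1/2 there.

1/2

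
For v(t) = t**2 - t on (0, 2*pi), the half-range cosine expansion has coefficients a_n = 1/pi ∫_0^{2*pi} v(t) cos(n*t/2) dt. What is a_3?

a_3 = 1/pi ∫_0^{2*pi} (t**2 - t) cos(3*t/2) dt.
Integrating by parts twice (tabular method), an antiderivative of (t**2 - t) cos(3*t/2) is 2*t**2*sin(3*t/2)/3 - 2*t*sin(3*t/2)/3 + 8*t*cos(3*t/2)/9 - 16*sin(3*t/2)/27 - 4*cos(3*t/2)/9; evaluating from 0 to 2*pi: ∫_{0}^{2*pi} (t**2 - t) cos(3*t/2) dt = (4/9 - 16*pi/9) - (-4/9) = 8/9 - 16*pi/9.
Hence a_3 = (1/pi)·(8/9 - 16*pi/9) = 8*(1 - 2*pi)/(9*pi).

8*(1 - 2*pi)/(9*pi)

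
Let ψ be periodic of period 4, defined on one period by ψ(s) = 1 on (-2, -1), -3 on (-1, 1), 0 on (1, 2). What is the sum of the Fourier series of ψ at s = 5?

s = 5 differs from s = 1 by 1 full period(s), and the series is 4-periodic.
At s = 1 the one-sided limits are ψ(1^-) = -3 and ψ(1^+) = 0.
By Dirichlet's theorem the series converges to their average, [(-3) + (0)]/2 = -3/2.

-3/2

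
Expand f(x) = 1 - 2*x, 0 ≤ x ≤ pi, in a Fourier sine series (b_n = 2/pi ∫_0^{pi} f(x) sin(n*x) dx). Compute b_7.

4*(1 - pi)/(7*pi)

b_7 = 2/pi ∫_0^{pi} (1 - 2*x) sin(7*x) dx.
Integrating by parts (boundary term plus one more integral), an antiderivative of (1 - 2*x) sin(7*x) is 2*x*cos(7*x)/7 - 2*sin(7*x)/49 - cos(7*x)/7; evaluating from 0 to pi: ∫_{0}^{pi} (1 - 2*x) sin(7*x) dx = (1/7 - 2*pi/7) - (-1/7) = 2/7 - 2*pi/7.
Hence b_7 = (2/pi)·(2/7 - 2*pi/7) = 4*(1 - pi)/(7*pi).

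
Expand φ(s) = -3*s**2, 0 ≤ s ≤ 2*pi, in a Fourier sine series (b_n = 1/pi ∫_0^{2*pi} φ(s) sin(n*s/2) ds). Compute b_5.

24*(4 - 25*pi**2)/(125*pi)

b_5 = 1/pi ∫_0^{2*pi} (-3*s**2) sin(5*s/2) ds.
Integrating by parts twice (tabular method), an antiderivative of (-3*s**2) sin(5*s/2) is 6*s**2*cos(5*s/2)/5 - 24*s*sin(5*s/2)/25 - 48*cos(5*s/2)/125; evaluating from 0 to 2*pi: ∫_{0}^{2*pi} (-3*s**2) sin(5*s/2) ds = (48/125 - 24*pi**2/5) - (-48/125) = 96/125 - 24*pi**2/5.
Hence b_5 = (1/pi)·(96/125 - 24*pi**2/5) = 24*(4 - 25*pi**2)/(125*pi).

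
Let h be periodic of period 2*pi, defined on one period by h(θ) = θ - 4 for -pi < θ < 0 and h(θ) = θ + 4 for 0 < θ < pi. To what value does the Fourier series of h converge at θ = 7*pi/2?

θ = 7*pi/2 differs from θ = -pi/2 by 2 full period(s), and the series is 2*pi-periodic.
h is continuous at θ = -pi/2 with value -4 - pi/2, so the series converges to -4 - pi/2 there.

-4 - pi/2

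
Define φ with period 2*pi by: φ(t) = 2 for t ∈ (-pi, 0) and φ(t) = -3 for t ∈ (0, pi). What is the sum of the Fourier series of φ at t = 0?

At t = 0 the one-sided limits are φ(0^-) = 2 and φ(0^+) = -3.
By Dirichlet's theorem the series converges to their average, [(2) + (-3)]/2 = -1/2.

-1/2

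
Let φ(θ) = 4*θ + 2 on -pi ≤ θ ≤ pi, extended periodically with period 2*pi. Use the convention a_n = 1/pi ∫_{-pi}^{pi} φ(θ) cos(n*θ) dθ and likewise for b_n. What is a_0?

4

a_0 = 1/pi ∫_{-pi}^{pi} φ(θ) dθ = 1/pi · (4*pi) = 4.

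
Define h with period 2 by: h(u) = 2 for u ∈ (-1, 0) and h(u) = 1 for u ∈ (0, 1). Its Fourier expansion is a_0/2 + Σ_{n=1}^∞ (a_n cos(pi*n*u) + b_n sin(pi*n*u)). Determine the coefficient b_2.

b_2 = ∫_{-1}^{1} h(u) sin(2*pi*u) du.
Split the integral at the breakpoints.
Directly, an antiderivative of (2) sin(2*pi*u) is -cos(2*pi*u)/pi; evaluating from -1 to 0: ∫_{-1}^{0} (2) sin(2*pi*u) du = (-1/pi) - (-1/pi) = 0.
Directly, an antiderivative of (1) sin(2*pi*u) is -cos(2*pi*u)/(2*pi); evaluating from 0 to 1: ∫_{0}^{1} (1) sin(2*pi*u) du = (-1/(2*pi)) - (-1/(2*pi)) = 0.
Summing the pieces gives b_2 = 0.

0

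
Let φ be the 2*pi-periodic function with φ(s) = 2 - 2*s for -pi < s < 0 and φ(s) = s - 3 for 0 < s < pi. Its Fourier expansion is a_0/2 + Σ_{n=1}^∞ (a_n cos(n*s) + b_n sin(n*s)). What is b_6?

1/6

b_6 = 1/pi ∫_{-pi}^{pi} φ(s) sin(6*s) ds.
Split the integral at the breakpoints.
Integrating by parts (boundary term plus one more integral), an antiderivative of (2 - 2*s) sin(6*s) is s*cos(6*s)/3 - sin(6*s)/18 - cos(6*s)/3; evaluating from -pi to 0: ∫_{-pi}^{0} (2 - 2*s) sin(6*s) ds = (-1/3) - (-pi/3 - 1/3) = pi/3.
Integrating by parts (boundary term plus one more integral), an antiderivative of (s - 3) sin(6*s) is -s*cos(6*s)/6 + sin(6*s)/36 + cos(6*s)/2; evaluating from 0 to pi: ∫_{0}^{pi} (s - 3) sin(6*s) ds = (1/2 - pi/6) - (1/2) = -pi/6.
Summing the pieces and multiplying by (1/pi) gives b_6 = 1/6.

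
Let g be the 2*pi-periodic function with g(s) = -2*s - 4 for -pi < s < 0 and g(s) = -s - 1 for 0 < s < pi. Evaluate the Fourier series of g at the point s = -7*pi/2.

s = -7*pi/2 differs from s = pi/2 by -2 full period(s), and the series is 2*pi-periodic.
g is continuous at s = pi/2 with value -pi/2 - 1, so the series converges to -pi/2 - 1 there.

-pi/2 - 1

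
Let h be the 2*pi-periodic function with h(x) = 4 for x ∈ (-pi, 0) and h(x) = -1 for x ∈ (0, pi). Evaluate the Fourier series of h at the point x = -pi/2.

h is continuous at x = -pi/2 with value 4, so the series converges to 4 there.

4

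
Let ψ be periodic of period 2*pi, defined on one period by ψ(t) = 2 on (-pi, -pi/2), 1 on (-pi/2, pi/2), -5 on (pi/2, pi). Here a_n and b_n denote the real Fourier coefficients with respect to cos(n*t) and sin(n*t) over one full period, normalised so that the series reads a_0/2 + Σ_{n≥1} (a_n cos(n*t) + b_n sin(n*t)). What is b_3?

b_3 = 1/pi ∫_{-pi}^{pi} ψ(t) sin(3*t) dt.
Split the integral at the breakpoints.
Directly, an antiderivative of (2) sin(3*t) is -2*cos(3*t)/3; evaluating from -pi to -pi/2: ∫_{-pi}^{-pi/2} (2) sin(3*t) dt = (0) - (2/3) = -2/3.
Directly, an antiderivative of (1) sin(3*t) is -cos(3*t)/3; evaluating from -pi/2 to pi/2: ∫_{-pi/2}^{pi/2} (1) sin(3*t) dt = (0) - (0) = 0.
Directly, an antiderivative of (-5) sin(3*t) is 5*cos(3*t)/3; evaluating from pi/2 to pi: ∫_{pi/2}^{pi} (-5) sin(3*t) dt = (-5/3) - (0) = -5/3.
Summing the pieces and multiplying by (1/pi) gives b_3 = -7/(3*pi).

-7/(3*pi)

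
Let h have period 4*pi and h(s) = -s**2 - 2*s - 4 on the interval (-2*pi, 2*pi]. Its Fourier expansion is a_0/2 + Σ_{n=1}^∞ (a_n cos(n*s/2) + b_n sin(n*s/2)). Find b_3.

b_3 = (1/(2*pi)) ∫_{-2*pi}^{2*pi} h(s) sin(3*s/2) ds.
Integrating by parts twice (tabular method), an antiderivative of (-s**2 - 2*s - 4) sin(3*s/2) is 2*s**2*cos(3*s/2)/3 - 8*s*sin(3*s/2)/9 + 4*s*cos(3*s/2)/3 - 8*sin(3*s/2)/9 + 56*cos(3*s/2)/27; evaluating from -2*pi to 2*pi: ∫_{-2*pi}^{2*pi} (-s**2 - 2*s - 4) sin(3*s/2) ds = (-8*pi**2/3 - 8*pi/3 - 56/27) - (-8*pi**2/3 - 56/27 + 8*pi/3) = -16*pi/3.
Hence b_3 = (1/(2*pi))·(-16*pi/3) = -8/3.

-8/3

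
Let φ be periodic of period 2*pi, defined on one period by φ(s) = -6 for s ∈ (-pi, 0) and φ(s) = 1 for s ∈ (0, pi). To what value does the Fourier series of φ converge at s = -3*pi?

-5/2

s = -3*pi differs from s = pi by -2 full period(s), and the series is 2*pi-periodic.
At s = pi the one-sided limits are φ(pi^-) = 1 and φ(pi^+) = -6.
By Dirichlet's theorem the series converges to their average, [(1) + (-6)]/2 = -5/2.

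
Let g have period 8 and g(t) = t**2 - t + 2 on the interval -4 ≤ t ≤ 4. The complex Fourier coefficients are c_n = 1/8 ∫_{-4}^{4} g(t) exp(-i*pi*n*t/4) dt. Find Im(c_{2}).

-2/pi

Since g is real-valued, Im(c_{2}) = -1/8 ∫_{-4}^{4} g(t) sin(pi*t/2) dt = -b_{2}/2.
Integrating by parts twice (tabular method), an antiderivative of (t**2 - t + 2) sin(pi*t/2) is -2*t**2*cos(pi*t/2)/pi + 8*t*sin(pi*t/2)/pi**2 + 2*t*cos(pi*t/2)/pi - 4*sin(pi*t/2)/pi**2 - 4*cos(pi*t/2)/pi + 16*cos(pi*t/2)/pi**3; evaluating from -4 to 4: ∫_{-4}^{4} (t**2 - t + 2) sin(pi*t/2) dt = (-28/pi + 16/pi**3) - (-44/pi + 16/pi**3) = 16/pi.
Hence Im(c_{2}) = (-1/8)·(16/pi) = -2/pi.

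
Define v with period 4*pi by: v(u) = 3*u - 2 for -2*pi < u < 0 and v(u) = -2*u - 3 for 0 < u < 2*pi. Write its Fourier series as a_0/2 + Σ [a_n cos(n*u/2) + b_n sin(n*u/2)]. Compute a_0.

-5*pi - 5

a_0 = (1/(2*pi)) ∫_{-2*pi}^{2*pi} v(u) du = (1/(2*pi)) · (-10*pi*(1 + pi)) = -5*pi - 5.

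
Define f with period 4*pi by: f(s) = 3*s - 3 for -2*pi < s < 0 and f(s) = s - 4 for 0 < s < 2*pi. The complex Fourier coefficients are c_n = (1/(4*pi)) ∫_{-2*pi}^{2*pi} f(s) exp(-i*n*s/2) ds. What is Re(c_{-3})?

Since f is real-valued, Re(c_{-3}) = (1/(4*pi)) ∫_{-2*pi}^{2*pi} f(s) cos(-3*s/2) ds = a_{3}/2.
Split the integral at the breakpoints.
Integrating by parts (boundary term plus one more integral), an antiderivative of (3*s - 3) cos(-3*s/2) is 2*s*sin(3*s/2) - 2*sin(3*s/2) + 4*cos(3*s/2)/3; evaluating from -2*pi to 0: ∫_{-2*pi}^{0} (3*s - 3) cos(-3*s/2) ds = (4/3) - (-4/3) = 8/3.
Integrating by parts (boundary term plus one more integral), an antiderivative of (s - 4) cos(-3*s/2) is 2*s*sin(3*s/2)/3 - 8*sin(3*s/2)/3 + 4*cos(3*s/2)/9; evaluating from 0 to 2*pi: ∫_{0}^{2*pi} (s - 4) cos(-3*s/2) ds = (-4/9) - (4/9) = -8/9.
So ∫_{-2*pi}^{2*pi} f(s) cos(-3*s/2) ds = 16/9.
Hence Re(c_{-3}) = (1/(4*pi))·(16/9) = 4/(9*pi).

4/(9*pi)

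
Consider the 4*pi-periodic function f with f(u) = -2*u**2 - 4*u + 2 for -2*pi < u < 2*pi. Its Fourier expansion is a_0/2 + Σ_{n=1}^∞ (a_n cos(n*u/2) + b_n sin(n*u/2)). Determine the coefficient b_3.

-16/3

b_3 = (1/(2*pi)) ∫_{-2*pi}^{2*pi} f(u) sin(3*u/2) du.
Integrating by parts twice (tabular method), an antiderivative of (-2*u**2 - 4*u + 2) sin(3*u/2) is 4*u**2*cos(3*u/2)/3 - 16*u*sin(3*u/2)/9 + 8*u*cos(3*u/2)/3 - 16*sin(3*u/2)/9 - 68*cos(3*u/2)/27; evaluating from -2*pi to 2*pi: ∫_{-2*pi}^{2*pi} (-2*u**2 - 4*u + 2) sin(3*u/2) du = (-16*pi**2/3 - 16*pi/3 + 68/27) - (-16*pi**2/3 + 68/27 + 16*pi/3) = -32*pi/3.
Hence b_3 = (1/(2*pi))·(-32*pi/3) = -16/3.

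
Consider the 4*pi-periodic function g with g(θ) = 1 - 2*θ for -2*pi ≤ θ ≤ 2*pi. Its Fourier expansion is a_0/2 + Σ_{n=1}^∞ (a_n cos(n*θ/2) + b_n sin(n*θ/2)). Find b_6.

4/3

b_6 = (1/(2*pi)) ∫_{-2*pi}^{2*pi} g(θ) sin(3*θ) dθ.
Integrating by parts (boundary term plus one more integral), an antiderivative of (1 - 2*θ) sin(3*θ) is 2*θ*cos(3*θ)/3 - 2*sin(3*θ)/9 - cos(3*θ)/3; evaluating from -2*pi to 2*pi: ∫_{-2*pi}^{2*pi} (1 - 2*θ) sin(3*θ) dθ = (-1/3 + 4*pi/3) - (-4*pi/3 - 1/3) = 8*pi/3.
Hence b_6 = (1/(2*pi))·(8*pi/3) = 4/3.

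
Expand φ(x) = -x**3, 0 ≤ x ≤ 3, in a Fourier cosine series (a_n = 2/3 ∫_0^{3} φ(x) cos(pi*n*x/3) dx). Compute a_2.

-81/(2*pi**2)

a_2 = 2/3 ∫_0^{3} (-x**3) cos(2*pi*x/3) dx.
Integrating by parts three times (tabular method), an antiderivative of (-x**3) cos(2*pi*x/3) is -3*x**3*sin(2*pi*x/3)/(2*pi) - 27*x**2*cos(2*pi*x/3)/(4*pi**2) + 81*x*sin(2*pi*x/3)/(4*pi**3) + 243*cos(2*pi*x/3)/(8*pi**4); evaluating from 0 to 3: ∫_{0}^{3} (-x**3) cos(2*pi*x/3) dx = (243*(1 - 2*pi**2)/(8*pi**4)) - (243/(8*pi**4)) = -243/(4*pi**2).
Hence a_2 = (2/3)·(-243/(4*pi**2)) = -81/(2*pi**2).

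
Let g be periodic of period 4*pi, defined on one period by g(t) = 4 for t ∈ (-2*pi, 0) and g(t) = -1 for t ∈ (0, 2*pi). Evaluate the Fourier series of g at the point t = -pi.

g is continuous at t = -pi with value 4, so the series converges to 4 there.

4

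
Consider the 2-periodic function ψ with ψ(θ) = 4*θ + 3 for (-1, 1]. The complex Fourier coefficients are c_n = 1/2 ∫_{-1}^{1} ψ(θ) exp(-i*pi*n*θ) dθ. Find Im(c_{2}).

Since ψ is real-valued, Im(c_{2}) = -1/2 ∫_{-1}^{1} ψ(θ) sin(2*pi*θ) dθ = -b_{2}/2.
Integrating by parts (boundary term plus one more integral), an antiderivative of (4*θ + 3) sin(2*pi*θ) is -2*θ*cos(2*pi*θ)/pi + sin(2*pi*θ)/pi**2 - 3*cos(2*pi*θ)/(2*pi); evaluating from -1 to 1: ∫_{-1}^{1} (4*θ + 3) sin(2*pi*θ) dθ = (-7/(2*pi)) - (1/(2*pi)) = -4/pi.
Hence Im(c_{2}) = (-1/2)·(-4/pi) = 2/pi.

2/pi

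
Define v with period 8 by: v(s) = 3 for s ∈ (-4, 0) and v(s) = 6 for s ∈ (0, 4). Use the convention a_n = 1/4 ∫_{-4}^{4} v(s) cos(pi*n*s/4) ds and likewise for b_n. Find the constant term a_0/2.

9/2

a_0 = 1/4 ∫_{-4}^{4} v(s) ds = 1/4 · (36) = 9.
So the constant term a_0/2 = 9/2.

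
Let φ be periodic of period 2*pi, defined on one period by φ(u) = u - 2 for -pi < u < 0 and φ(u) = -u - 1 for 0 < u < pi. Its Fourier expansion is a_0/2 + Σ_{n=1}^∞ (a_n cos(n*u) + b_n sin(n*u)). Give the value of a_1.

4/pi

a_1 = 1/pi ∫_{-pi}^{pi} φ(u) cos(u) du.
Split the integral at the breakpoints.
Integrating by parts (boundary term plus one more integral), an antiderivative of (u - 2) cos(u) is u*sin(u) - 2*sin(u) + cos(u); evaluating from -pi to 0: ∫_{-pi}^{0} (u - 2) cos(u) du = (1) - (-1) = 2.
Integrating by parts (boundary term plus one more integral), an antiderivative of (-u - 1) cos(u) is -u*sin(u) - sin(u) - cos(u); evaluating from 0 to pi: ∫_{0}^{pi} (-u - 1) cos(u) du = (1) - (-1) = 2.
Summing the pieces and multiplying by (1/pi) gives a_1 = 4/pi.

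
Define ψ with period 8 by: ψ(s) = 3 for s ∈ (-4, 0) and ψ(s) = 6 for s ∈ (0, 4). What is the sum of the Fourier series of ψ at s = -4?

9/2

s = -4 differs from s = 4 by -1 full period(s), and the series is 8-periodic.
At s = 4 the one-sided limits are ψ(4^-) = 6 and ψ(4^+) = 3.
By Dirichlet's theorem the series converges to their average, [(6) + (3)]/2 = 9/2.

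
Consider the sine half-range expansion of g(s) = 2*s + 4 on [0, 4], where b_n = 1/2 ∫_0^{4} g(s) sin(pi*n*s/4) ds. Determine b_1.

b_1 = 1/2 ∫_0^{4} (2*s + 4) sin(pi*s/4) ds.
Integrating by parts (boundary term plus one more integral), an antiderivative of (2*s + 4) sin(pi*s/4) is -8*s*cos(pi*s/4)/pi + 32*sin(pi*s/4)/pi**2 - 16*cos(pi*s/4)/pi; evaluating from 0 to 4: ∫_{0}^{4} (2*s + 4) sin(pi*s/4) ds = (48/pi) - (-16/pi) = 64/pi.
Hence b_1 = (1/2)·(64/pi) = 32/pi.

32/pi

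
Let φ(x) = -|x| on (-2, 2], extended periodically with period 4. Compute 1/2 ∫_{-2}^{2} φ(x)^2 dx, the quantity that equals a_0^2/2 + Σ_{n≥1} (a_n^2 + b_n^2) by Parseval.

8/3

1/2 ∫_{-2}^{2} φ(x)^2 dx = 1/2 · (16/3) = 8/3.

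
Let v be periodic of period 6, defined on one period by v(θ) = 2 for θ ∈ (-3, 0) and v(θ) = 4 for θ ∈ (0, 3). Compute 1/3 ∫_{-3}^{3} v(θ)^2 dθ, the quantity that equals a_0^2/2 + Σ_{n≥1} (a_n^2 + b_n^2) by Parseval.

1/3 ∫_{-3}^{3} v(θ)^2 dθ = 1/3 · (60) = 20.

20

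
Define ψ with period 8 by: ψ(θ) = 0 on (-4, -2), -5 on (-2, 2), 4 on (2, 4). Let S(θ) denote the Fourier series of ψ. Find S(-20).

θ = -20 differs from θ = -4 by -2 full period(s), and the series is 8-periodic.
At θ = -4 the one-sided limits are ψ(-4^-) = 4 and ψ(-4^+) = 0.
By Dirichlet's theorem the series converges to their average, [(4) + (0)]/2 = 2.

2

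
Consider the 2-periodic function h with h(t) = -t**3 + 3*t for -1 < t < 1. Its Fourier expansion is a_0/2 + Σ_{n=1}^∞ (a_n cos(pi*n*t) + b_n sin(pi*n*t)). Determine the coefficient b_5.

4*(3 + 25*pi**2)/(125*pi**3)

b_5 = ∫_{-1}^{1} h(t) sin(5*pi*t) dt.
h is odd and sin(5*pi*t) is odd, so the integrand is even and b_5 = 2 ∫_0^{1} h(t) sin(5*pi*t) dt.
Integrating by parts three times (tabular method), an antiderivative of (-t**3 + 3*t) sin(5*pi*t) is t**3*cos(5*pi*t)/(5*pi) - 3*t**2*sin(5*pi*t)/(25*pi**2) - 3*t*cos(5*pi*t)/(5*pi) - 6*t*cos(5*pi*t)/(125*pi**3) + 6*sin(5*pi*t)/(625*pi**4) + 3*sin(5*pi*t)/(25*pi**2); evaluating from 0 to 1: ∫_{0}^{1} (-t**3 + 3*t) sin(5*pi*t) dt = (2*(3 + 25*pi**2)/(125*pi**3)) - (0) = 2*(3 + 25*pi**2)/(125*pi**3).
Hence b_5 = 2·(2*(3 + 25*pi**2)/(125*pi**3)) = 4*(3 + 25*pi**2)/(125*pi**3).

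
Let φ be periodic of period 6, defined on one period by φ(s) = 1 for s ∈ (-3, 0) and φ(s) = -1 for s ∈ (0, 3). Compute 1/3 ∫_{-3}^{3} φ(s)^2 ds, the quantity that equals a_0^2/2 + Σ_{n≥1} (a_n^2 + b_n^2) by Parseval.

2

1/3 ∫_{-3}^{3} φ(s)^2 ds = 1/3 · (6) = 2.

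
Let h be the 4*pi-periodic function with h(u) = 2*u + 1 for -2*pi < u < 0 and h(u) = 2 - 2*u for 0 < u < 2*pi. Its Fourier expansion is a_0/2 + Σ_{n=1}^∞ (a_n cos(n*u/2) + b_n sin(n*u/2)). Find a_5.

a_5 = (1/(2*pi)) ∫_{-2*pi}^{2*pi} h(u) cos(5*u/2) du.
Split the integral at the breakpoints.
Integrating by parts (boundary term plus one more integral), an antiderivative of (2*u + 1) cos(5*u/2) is 4*u*sin(5*u/2)/5 + 2*sin(5*u/2)/5 + 8*cos(5*u/2)/25; evaluating from -2*pi to 0: ∫_{-2*pi}^{0} (2*u + 1) cos(5*u/2) du = (8/25) - (-8/25) = 16/25.
Integrating by parts (boundary term plus one more integral), an antiderivative of (2 - 2*u) cos(5*u/2) is -4*u*sin(5*u/2)/5 + 4*sin(5*u/2)/5 - 8*cos(5*u/2)/25; evaluating from 0 to 2*pi: ∫_{0}^{2*pi} (2 - 2*u) cos(5*u/2) du = (8/25) - (-8/25) = 16/25.
Summing the pieces and multiplying by (1/(2*pi)) gives a_5 = 16/(25*pi).

16/(25*pi)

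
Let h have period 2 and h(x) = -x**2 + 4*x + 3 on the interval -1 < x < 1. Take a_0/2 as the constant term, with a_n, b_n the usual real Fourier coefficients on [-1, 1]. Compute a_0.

16/3

a_0 = ∫_{-1}^{1} h(x) dx = 16/3.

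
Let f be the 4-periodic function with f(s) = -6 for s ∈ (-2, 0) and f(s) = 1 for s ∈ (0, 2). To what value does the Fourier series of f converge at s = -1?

-6

f is continuous at s = -1 with value -6, so the series converges to -6 there.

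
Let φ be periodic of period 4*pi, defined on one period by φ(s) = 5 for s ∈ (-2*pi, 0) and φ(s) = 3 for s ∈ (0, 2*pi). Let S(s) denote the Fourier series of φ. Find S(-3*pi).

s = -3*pi differs from s = pi by -1 full period(s), and the series is 4*pi-periodic.
φ is continuous at s = pi with value 3, so the series converges to 3 there.

3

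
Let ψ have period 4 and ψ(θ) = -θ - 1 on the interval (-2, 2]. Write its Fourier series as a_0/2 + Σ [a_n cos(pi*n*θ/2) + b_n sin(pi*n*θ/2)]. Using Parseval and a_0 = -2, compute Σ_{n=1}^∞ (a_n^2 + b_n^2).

Parseval: a_0^2/2 + Σ_{n≥1} (a_n^2+b_n^2) = 1/2 ∫_{-2}^{2} ψ(θ)^2 dθ = 14/3.
Subtract a_0^2/2 = 2: Σ (a_n^2+b_n^2) = 8/3.

8/3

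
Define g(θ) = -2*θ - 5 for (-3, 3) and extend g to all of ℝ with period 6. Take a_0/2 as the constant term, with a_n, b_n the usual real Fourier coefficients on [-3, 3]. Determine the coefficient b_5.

b_5 = 1/3 ∫_{-3}^{3} g(θ) sin(5*pi*θ/3) dθ.
Integrating by parts (boundary term plus one more integral), an antiderivative of (-2*θ - 5) sin(5*pi*θ/3) is 6*θ*cos(5*pi*θ/3)/(5*pi) - 18*sin(5*pi*θ/3)/(25*pi**2) + 3*cos(5*pi*θ/3)/pi; evaluating from -3 to 3: ∫_{-3}^{3} (-2*θ - 5) sin(5*pi*θ/3) dθ = (-33/(5*pi)) - (3/(5*pi)) = -36/(5*pi).
Hence b_5 = (1/3)·(-36/(5*pi)) = -12/(5*pi).

-12/(5*pi)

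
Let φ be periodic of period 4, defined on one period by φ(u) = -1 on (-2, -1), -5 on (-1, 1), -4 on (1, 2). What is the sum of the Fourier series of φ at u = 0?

φ is continuous at u = 0 with value -5, so the series converges to -5 there.

-5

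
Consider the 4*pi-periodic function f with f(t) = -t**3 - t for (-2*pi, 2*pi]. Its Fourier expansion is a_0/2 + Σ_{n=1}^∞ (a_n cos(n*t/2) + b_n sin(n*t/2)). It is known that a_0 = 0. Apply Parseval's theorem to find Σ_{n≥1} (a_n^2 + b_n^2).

8*pi**2*(35 + 168*pi**2 + 240*pi**4)/105

Parseval: a_0^2/2 + Σ_{n≥1} (a_n^2+b_n^2) = (1/(2*pi)) ∫_{-2*pi}^{2*pi} f(t)^2 dt = 8*pi**2*(35 + 168*pi**2 + 240*pi**4)/105.
Subtract a_0^2/2 = 0: Σ (a_n^2+b_n^2) = 8*pi**2*(35 + 168*pi**2 + 240*pi**4)/105.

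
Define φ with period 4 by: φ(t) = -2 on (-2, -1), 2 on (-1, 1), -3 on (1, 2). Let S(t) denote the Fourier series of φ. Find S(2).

-5/2

At t = 2 the one-sided limits are φ(2^-) = -3 and φ(2^+) = -2.
By Dirichlet's theorem the series converges to their average, [(-3) + (-2)]/2 = -5/2.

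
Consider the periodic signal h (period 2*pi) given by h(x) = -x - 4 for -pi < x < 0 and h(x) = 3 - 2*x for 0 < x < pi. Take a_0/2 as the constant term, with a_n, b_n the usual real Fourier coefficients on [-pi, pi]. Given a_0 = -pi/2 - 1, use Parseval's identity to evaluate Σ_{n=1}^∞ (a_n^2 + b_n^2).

-21*pi/2 + 37*pi**2/24 + 49/2

Parseval: a_0^2/2 + Σ_{n≥1} (a_n^2+b_n^2) = 1/pi ∫_{-pi}^{pi} h(x)^2 dx = -10*pi + 5*pi**2/3 + 25.
Subtract a_0^2/2 = (2 + pi)**2/8: Σ (a_n^2+b_n^2) = -21*pi/2 + 37*pi**2/24 + 49/2.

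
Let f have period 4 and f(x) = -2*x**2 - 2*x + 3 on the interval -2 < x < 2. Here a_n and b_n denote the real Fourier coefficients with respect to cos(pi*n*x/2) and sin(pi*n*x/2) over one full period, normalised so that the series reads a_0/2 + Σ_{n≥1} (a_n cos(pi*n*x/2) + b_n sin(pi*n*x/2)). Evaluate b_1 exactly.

-8/pi

b_1 = 1/2 ∫_{-2}^{2} f(x) sin(pi*x/2) dx.
Integrating by parts twice (tabular method), an antiderivative of (-2*x**2 - 2*x + 3) sin(pi*x/2) is 4*x**2*cos(pi*x/2)/pi - 16*x*sin(pi*x/2)/pi**2 + 4*x*cos(pi*x/2)/pi - 8*sin(pi*x/2)/pi**2 - 6*cos(pi*x/2)/pi - 32*cos(pi*x/2)/pi**3; evaluating from -2 to 2: ∫_{-2}^{2} (-2*x**2 - 2*x + 3) sin(pi*x/2) dx = (-18/pi + 32/pi**3) - (-2/pi + 32/pi**3) = -16/pi.
Hence b_1 = (1/2)·(-16/pi) = -8/pi.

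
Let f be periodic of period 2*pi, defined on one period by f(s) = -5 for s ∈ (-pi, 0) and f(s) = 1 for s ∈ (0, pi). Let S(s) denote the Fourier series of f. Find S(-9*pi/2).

s = -9*pi/2 differs from s = -pi/2 by -2 full period(s), and the series is 2*pi-periodic.
f is continuous at s = -pi/2 with value -5, so the series converges to -5 there.

-5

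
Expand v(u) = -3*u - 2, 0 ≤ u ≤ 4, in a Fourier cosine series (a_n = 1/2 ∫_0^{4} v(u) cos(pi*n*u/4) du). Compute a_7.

a_7 = 1/2 ∫_0^{4} (-3*u - 2) cos(7*pi*u/4) du.
Integrating by parts (boundary term plus one more integral), an antiderivative of (-3*u - 2) cos(7*pi*u/4) is -12*u*sin(7*pi*u/4)/(7*pi) - 8*sin(7*pi*u/4)/(7*pi) - 48*cos(7*pi*u/4)/(49*pi**2); evaluating from 0 to 4: ∫_{0}^{4} (-3*u - 2) cos(7*pi*u/4) du = (48/(49*pi**2)) - (-48/(49*pi**2)) = 96/(49*pi**2).
Hence a_7 = (1/2)·(96/(49*pi**2)) = 48/(49*pi**2).

48/(49*pi**2)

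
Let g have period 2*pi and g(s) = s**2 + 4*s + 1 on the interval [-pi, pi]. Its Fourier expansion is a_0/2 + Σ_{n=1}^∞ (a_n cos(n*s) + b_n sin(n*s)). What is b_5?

b_5 = 1/pi ∫_{-pi}^{pi} g(s) sin(5*s) ds.
Integrating by parts twice (tabular method), an antiderivative of (s**2 + 4*s + 1) sin(5*s) is -s**2*cos(5*s)/5 + 2*s*sin(5*s)/25 - 4*s*cos(5*s)/5 + 4*sin(5*s)/25 - 23*cos(5*s)/125; evaluating from -pi to pi: ∫_{-pi}^{pi} (s**2 + 4*s + 1) sin(5*s) ds = (23/125 + pi**2/5 + 4*pi/5) - (-4*pi/5 + 23/125 + pi**2/5) = 8*pi/5.
Hence b_5 = (1/pi)·(8*pi/5) = 8/5.

8/5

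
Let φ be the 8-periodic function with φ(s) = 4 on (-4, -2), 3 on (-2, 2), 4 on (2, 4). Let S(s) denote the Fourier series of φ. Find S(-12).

4

s = -12 differs from s = -4 by -1 full period(s), and the series is 8-periodic.
φ is continuous at s = -4 with value 4, so the series converges to 4 there.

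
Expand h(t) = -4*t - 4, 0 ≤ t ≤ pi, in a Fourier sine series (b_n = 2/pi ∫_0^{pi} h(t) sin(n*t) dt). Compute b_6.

b_6 = 2/pi ∫_0^{pi} (-4*t - 4) sin(6*t) dt.
Integrating by parts (boundary term plus one more integral), an antiderivative of (-4*t - 4) sin(6*t) is 2*t*cos(6*t)/3 - sin(6*t)/9 + 2*cos(6*t)/3; evaluating from 0 to pi: ∫_{0}^{pi} (-4*t - 4) sin(6*t) dt = (2/3 + 2*pi/3) - (2/3) = 2*pi/3.
Hence b_6 = (2/pi)·(2*pi/3) = 4/3.

4/3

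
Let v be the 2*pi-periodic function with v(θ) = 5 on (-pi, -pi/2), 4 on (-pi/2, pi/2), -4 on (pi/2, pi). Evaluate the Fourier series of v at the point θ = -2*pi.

θ = -2*pi differs from θ = 0 by -1 full period(s), and the series is 2*pi-periodic.
v is continuous at θ = 0 with value 4, so the series converges to 4 there.

4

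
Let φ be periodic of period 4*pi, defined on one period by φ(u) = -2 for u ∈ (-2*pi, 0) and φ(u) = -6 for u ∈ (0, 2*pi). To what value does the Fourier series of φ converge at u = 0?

-4

At u = 0 the one-sided limits are φ(0^-) = -2 and φ(0^+) = -6.
By Dirichlet's theorem the series converges to their average, [(-2) + (-6)]/2 = -4.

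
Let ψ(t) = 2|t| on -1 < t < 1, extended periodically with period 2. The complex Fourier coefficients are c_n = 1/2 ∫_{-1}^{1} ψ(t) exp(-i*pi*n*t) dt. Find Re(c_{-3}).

-4/(9*pi**2)

Since ψ is real-valued, Re(c_{-3}) = 1/2 ∫_{-1}^{1} ψ(t) cos(-3*pi*t) dt = a_{3}/2.
ψ is even and cos(-3*pi*t) is even, so the integrand is even: ∫_{-1}^{1} ψ(t) cos(-3*pi*t) dt = 2∫_0^{1} ψ(t) cos(-3*pi*t) dt.
Integrating by parts (boundary term plus one more integral), an antiderivative of (2*t) cos(-3*pi*t) is 2*t*sin(3*pi*t)/(3*pi) + 2*cos(3*pi*t)/(9*pi**2); evaluating from 0 to 1: ∫_{0}^{1} (2*t) cos(-3*pi*t) dt = (-2/(9*pi**2)) - (2/(9*pi**2)) = -4/(9*pi**2).
So ∫_{-1}^{1} ψ(t) cos(-3*pi*t) dt = -8/(9*pi**2).
Hence Re(c_{-3}) = (1/2)·(-8/(9*pi**2)) = -4/(9*pi**2).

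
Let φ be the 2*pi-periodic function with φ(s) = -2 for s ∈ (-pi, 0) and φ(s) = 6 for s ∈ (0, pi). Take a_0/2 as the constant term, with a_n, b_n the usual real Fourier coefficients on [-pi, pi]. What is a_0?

4

a_0 = 1/pi ∫_{-pi}^{pi} φ(s) ds = 1/pi · (4*pi) = 4.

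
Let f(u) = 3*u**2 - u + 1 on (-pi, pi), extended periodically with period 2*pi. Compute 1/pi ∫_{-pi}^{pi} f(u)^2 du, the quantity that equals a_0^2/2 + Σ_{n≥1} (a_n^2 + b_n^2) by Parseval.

1/pi ∫_{-pi}^{pi} f(u)^2 du = 1/pi · (2*pi*(15 + 35*pi**2 + 27*pi**4)/15) = 2 + 14*pi**2/3 + 18*pi**4/5.

2 + 14*pi**2/3 + 18*pi**4/5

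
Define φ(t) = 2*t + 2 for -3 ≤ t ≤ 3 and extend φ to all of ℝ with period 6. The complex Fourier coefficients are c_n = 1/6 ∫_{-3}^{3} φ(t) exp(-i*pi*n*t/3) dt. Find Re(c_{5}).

0

Since φ is real-valued, Re(c_{5}) = 1/6 ∫_{-3}^{3} φ(t) cos(5*pi*t/3) dt = a_{5}/2.
Integrating by parts (boundary term plus one more integral), an antiderivative of (2*t + 2) cos(5*pi*t/3) is 6*t*sin(5*pi*t/3)/(5*pi) + 6*sin(5*pi*t/3)/(5*pi) + 18*cos(5*pi*t/3)/(25*pi**2); evaluating from -3 to 3: ∫_{-3}^{3} (2*t + 2) cos(5*pi*t/3) dt = (-18/(25*pi**2)) - (-18/(25*pi**2)) = 0.
Hence Re(c_{5}) = (1/6)·(0) = 0.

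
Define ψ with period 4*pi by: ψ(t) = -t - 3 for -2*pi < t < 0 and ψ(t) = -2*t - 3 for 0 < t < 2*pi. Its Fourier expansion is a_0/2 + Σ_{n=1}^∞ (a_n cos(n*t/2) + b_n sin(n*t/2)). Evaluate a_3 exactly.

a_3 = (1/(2*pi)) ∫_{-2*pi}^{2*pi} ψ(t) cos(3*t/2) dt.
Split the integral at the breakpoints.
Integrating by parts (boundary term plus one more integral), an antiderivative of (-t - 3) cos(3*t/2) is -2*t*sin(3*t/2)/3 - 2*sin(3*t/2) - 4*cos(3*t/2)/9; evaluating from -2*pi to 0: ∫_{-2*pi}^{0} (-t - 3) cos(3*t/2) dt = (-4/9) - (4/9) = -8/9.
Integrating by parts (boundary term plus one more integral), an antiderivative of (-2*t - 3) cos(3*t/2) is -4*t*sin(3*t/2)/3 - 2*sin(3*t/2) - 8*cos(3*t/2)/9; evaluating from 0 to 2*pi: ∫_{0}^{2*pi} (-2*t - 3) cos(3*t/2) dt = (8/9) - (-8/9) = 16/9.
Summing the pieces and multiplying by (1/(2*pi)) gives a_3 = 4/(9*pi).

4/(9*pi)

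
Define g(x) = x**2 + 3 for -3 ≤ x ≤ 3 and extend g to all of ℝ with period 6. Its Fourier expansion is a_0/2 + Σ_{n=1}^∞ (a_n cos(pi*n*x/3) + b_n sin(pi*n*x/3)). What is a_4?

9/(4*pi**2)

a_4 = 1/3 ∫_{-3}^{3} g(x) cos(4*pi*x/3) dx.
g is even and cos(4*pi*x/3) is even, so the integrand is even and a_4 = 2/3 ∫_0^{3} g(x) cos(4*pi*x/3) dx.
Integrating by parts twice (tabular method), an antiderivative of (x**2 + 3) cos(4*pi*x/3) is 3*x**2*sin(4*pi*x/3)/(4*pi) + 9*x*cos(4*pi*x/3)/(8*pi**2) - 27*sin(4*pi*x/3)/(32*pi**3) + 9*sin(4*pi*x/3)/(4*pi); evaluating from 0 to 3: ∫_{0}^{3} (x**2 + 3) cos(4*pi*x/3) dx = (27/(8*pi**2)) - (0) = 27/(8*pi**2).
Hence a_4 = (2/3)·(27/(8*pi**2)) = 9/(4*pi**2).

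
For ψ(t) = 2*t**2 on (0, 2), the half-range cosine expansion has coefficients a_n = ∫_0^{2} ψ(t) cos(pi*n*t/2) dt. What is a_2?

a_2 = ∫_0^{2} (2*t**2) cos(pi*t) dt.
Integrating by parts twice (tabular method), an antiderivative of (2*t**2) cos(pi*t) is 2*t**2*sin(pi*t)/pi + 4*t*cos(pi*t)/pi**2 - 4*sin(pi*t)/pi**3; evaluating from 0 to 2: ∫_{0}^{2} (2*t**2) cos(pi*t) dt = (8/pi**2) - (0) = 8/pi**2.
Hence a_2 = 8/pi**2.

8/pi**2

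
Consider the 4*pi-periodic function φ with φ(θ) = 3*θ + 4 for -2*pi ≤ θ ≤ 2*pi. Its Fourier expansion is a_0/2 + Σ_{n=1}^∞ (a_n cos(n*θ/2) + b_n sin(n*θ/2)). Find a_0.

a_0 = (1/(2*pi)) ∫_{-2*pi}^{2*pi} φ(θ) dθ = (1/(2*pi)) · (16*pi) = 8.

8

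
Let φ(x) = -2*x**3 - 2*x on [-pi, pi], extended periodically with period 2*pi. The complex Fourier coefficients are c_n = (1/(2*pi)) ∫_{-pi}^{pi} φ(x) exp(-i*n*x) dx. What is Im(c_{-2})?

-1/2 + pi**2

Since φ is real-valued, Im(c_{-2}) = -(1/(2*pi)) ∫_{-pi}^{pi} φ(x) sin(-2*x) dx = b_{2}/2.
φ is odd and sin(-2*x) is odd, so the integrand is even: ∫_{-pi}^{pi} φ(x) sin(-2*x) dx = 2∫_0^{pi} φ(x) sin(-2*x) dx.
Integrating by parts three times (tabular method), an antiderivative of (-2*x**3 - 2*x) sin(-2*x) is -x**3*cos(2*x) + 3*x**2*sin(2*x)/2 + x*cos(2*x)/2 - sin(2*x)/4; evaluating from 0 to pi: ∫_{0}^{pi} (-2*x**3 - 2*x) sin(-2*x) dx = (-pi**3 + pi/2) - (0) = -pi**3 + pi/2.
So ∫_{-pi}^{pi} φ(x) sin(-2*x) dx = pi - 2*pi**3.
Hence Im(c_{-2}) = (-1/(2*pi))·(pi - 2*pi**3) = -1/2 + pi**2.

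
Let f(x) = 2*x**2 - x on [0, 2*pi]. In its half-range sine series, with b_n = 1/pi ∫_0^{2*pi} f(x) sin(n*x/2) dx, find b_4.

b_4 = 1/pi ∫_0^{2*pi} (2*x**2 - x) sin(2*x) dx.
Integrating by parts twice (tabular method), an antiderivative of (2*x**2 - x) sin(2*x) is -x**2*cos(2*x) + x*sin(2*x) + x*cos(2*x)/2 - sin(2*x)/4 + cos(2*x)/2; evaluating from 0 to 2*pi: ∫_{0}^{2*pi} (2*x**2 - x) sin(2*x) dx = (-4*pi**2 + 1/2 + pi) - (1/2) = pi*(1 - 4*pi).
Hence b_4 = (1/pi)·(pi*(1 - 4*pi)) = 1 - 4*pi.

1 - 4*pi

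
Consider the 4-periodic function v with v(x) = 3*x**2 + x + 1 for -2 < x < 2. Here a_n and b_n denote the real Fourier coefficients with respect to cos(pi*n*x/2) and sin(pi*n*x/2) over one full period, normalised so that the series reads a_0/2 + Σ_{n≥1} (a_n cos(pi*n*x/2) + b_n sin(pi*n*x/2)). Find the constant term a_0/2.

a_0 = 1/2 ∫_{-2}^{2} v(x) dx = 1/2 · (20) = 10.
So the constant term a_0/2 = 5.

5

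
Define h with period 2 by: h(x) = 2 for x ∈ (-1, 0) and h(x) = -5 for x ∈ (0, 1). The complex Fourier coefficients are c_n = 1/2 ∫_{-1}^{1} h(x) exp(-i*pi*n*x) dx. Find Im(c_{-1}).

-7/pi

Since h is real-valued, Im(c_{-1}) = -1/2 ∫_{-1}^{1} h(x) sin(-pi*x) dx = b_{1}/2.
Split the integral at the breakpoints.
Directly, an antiderivative of (2) sin(-pi*x) is 2*cos(pi*x)/pi; evaluating from -1 to 0: ∫_{-1}^{0} (2) sin(-pi*x) dx = (2/pi) - (-2/pi) = 4/pi.
Directly, an antiderivative of (-5) sin(-pi*x) is -5*cos(pi*x)/pi; evaluating from 0 to 1: ∫_{0}^{1} (-5) sin(-pi*x) dx = (5/pi) - (-5/pi) = 10/pi.
So ∫_{-1}^{1} h(x) sin(-pi*x) dx = 14/pi.
Hence Im(c_{-1}) = (-1/2)·(14/pi) = -7/pi.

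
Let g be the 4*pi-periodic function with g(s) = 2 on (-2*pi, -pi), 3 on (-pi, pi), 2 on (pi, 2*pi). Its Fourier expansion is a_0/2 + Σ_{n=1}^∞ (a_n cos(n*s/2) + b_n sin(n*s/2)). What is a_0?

5

a_0 = (1/(2*pi)) ∫_{-2*pi}^{2*pi} g(s) ds = (1/(2*pi)) · (10*pi) = 5.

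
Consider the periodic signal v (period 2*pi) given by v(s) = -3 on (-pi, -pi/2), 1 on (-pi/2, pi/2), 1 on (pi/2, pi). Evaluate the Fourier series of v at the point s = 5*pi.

-1

s = 5*pi differs from s = pi by 2 full period(s), and the series is 2*pi-periodic.
At s = pi the one-sided limits are v(pi^-) = 1 and v(pi^+) = -3.
By Dirichlet's theorem the series converges to their average, [(1) + (-3)]/2 = -1.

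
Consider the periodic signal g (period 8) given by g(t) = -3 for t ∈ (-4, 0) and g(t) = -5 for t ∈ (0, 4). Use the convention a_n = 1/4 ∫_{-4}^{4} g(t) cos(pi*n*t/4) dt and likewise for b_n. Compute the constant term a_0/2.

a_0 = 1/4 ∫_{-4}^{4} g(t) dt = 1/4 · (-32) = -8.
So the constant term a_0/2 = -4.

-4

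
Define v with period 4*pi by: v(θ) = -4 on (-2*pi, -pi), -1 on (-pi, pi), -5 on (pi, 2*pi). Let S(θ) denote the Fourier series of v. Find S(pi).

At θ = pi the one-sided limits are v(pi^-) = -1 and v(pi^+) = -5.
By Dirichlet's theorem the series converges to their average, [(-1) + (-5)]/2 = -3.

-3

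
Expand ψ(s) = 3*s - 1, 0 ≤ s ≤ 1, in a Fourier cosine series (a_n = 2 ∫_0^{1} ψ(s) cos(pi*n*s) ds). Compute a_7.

-12/(49*pi**2)

a_7 = 2 ∫_0^{1} (3*s - 1) cos(7*pi*s) ds.
Integrating by parts (boundary term plus one more integral), an antiderivative of (3*s - 1) cos(7*pi*s) is 3*s*sin(7*pi*s)/(7*pi) - sin(7*pi*s)/(7*pi) + 3*cos(7*pi*s)/(49*pi**2); evaluating from 0 to 1: ∫_{0}^{1} (3*s - 1) cos(7*pi*s) ds = (-3/(49*pi**2)) - (3/(49*pi**2)) = -6/(49*pi**2).
Hence a_7 = 2·(-6/(49*pi**2)) = -12/(49*pi**2).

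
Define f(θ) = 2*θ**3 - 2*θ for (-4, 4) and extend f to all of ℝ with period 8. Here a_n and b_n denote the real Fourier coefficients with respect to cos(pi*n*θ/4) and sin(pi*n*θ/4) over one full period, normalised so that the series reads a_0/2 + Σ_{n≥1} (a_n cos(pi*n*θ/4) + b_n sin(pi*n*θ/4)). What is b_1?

-1536/pi**3 + 240/pi

b_1 = 1/4 ∫_{-4}^{4} f(θ) sin(pi*θ/4) dθ.
f is odd and sin(pi*θ/4) is odd, so the integrand is even and b_1 = 1/2 ∫_0^{4} f(θ) sin(pi*θ/4) dθ.
Integrating by parts three times (tabular method), an antiderivative of (2*θ**3 - 2*θ) sin(pi*θ/4) is -8*θ**3*cos(pi*θ/4)/pi + 96*θ**2*sin(pi*θ/4)/pi**2 + 8*θ*cos(pi*θ/4)/pi + 768*θ*cos(pi*θ/4)/pi**3 - 3072*sin(pi*θ/4)/pi**4 - 32*sin(pi*θ/4)/pi**2; evaluating from 0 to 4: ∫_{0}^{4} (2*θ**3 - 2*θ) sin(pi*θ/4) dθ = (-3072/pi**3 + 480/pi) - (0) = -3072/pi**3 + 480/pi.
Hence b_1 = (1/2)·(-3072/pi**3 + 480/pi) = -1536/pi**3 + 240/pi.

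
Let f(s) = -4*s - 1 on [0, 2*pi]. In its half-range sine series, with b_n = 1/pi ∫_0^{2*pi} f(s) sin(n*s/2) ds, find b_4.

4

b_4 = 1/pi ∫_0^{2*pi} (-4*s - 1) sin(2*s) ds.
Integrating by parts (boundary term plus one more integral), an antiderivative of (-4*s - 1) sin(2*s) is 2*s*cos(2*s) - sin(2*s) + cos(2*s)/2; evaluating from 0 to 2*pi: ∫_{0}^{2*pi} (-4*s - 1) sin(2*s) ds = (1/2 + 4*pi) - (1/2) = 4*pi.
Hence b_4 = (1/pi)·(4*pi) = 4.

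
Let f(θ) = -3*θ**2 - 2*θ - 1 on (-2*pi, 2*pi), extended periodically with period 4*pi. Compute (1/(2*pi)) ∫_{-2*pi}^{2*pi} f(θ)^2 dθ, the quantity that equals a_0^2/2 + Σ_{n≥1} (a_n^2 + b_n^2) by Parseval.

2 + 80*pi**2/3 + 288*pi**4/5

(1/(2*pi)) ∫_{-2*pi}^{2*pi} f(θ)^2 dθ = (1/(2*pi)) · (4*pi*(15 + 200*pi**2 + 432*pi**4)/15) = 2 + 80*pi**2/3 + 288*pi**4/5.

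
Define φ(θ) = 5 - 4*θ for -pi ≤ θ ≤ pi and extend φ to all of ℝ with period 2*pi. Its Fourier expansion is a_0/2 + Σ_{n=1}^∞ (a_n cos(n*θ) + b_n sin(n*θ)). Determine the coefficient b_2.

4

b_2 = 1/pi ∫_{-pi}^{pi} φ(θ) sin(2*θ) dθ.
Integrating by parts (boundary term plus one more integral), an antiderivative of (5 - 4*θ) sin(2*θ) is 2*θ*cos(2*θ) - sin(2*θ) - 5*cos(2*θ)/2; evaluating from -pi to pi: ∫_{-pi}^{pi} (5 - 4*θ) sin(2*θ) dθ = (-5/2 + 2*pi) - (-2*pi - 5/2) = 4*pi.
Hence b_2 = (1/pi)·(4*pi) = 4.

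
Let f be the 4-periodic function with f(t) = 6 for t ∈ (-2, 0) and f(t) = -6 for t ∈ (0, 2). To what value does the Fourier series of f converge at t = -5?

t = -5 differs from t = -1 by -1 full period(s), and the series is 4-periodic.
f is continuous at t = -1 with value 6, so the series converges to 6 there.

6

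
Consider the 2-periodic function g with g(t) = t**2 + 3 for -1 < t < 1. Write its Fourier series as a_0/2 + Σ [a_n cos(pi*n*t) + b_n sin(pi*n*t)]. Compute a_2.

pi**(-2)

a_2 = ∫_{-1}^{1} g(t) cos(2*pi*t) dt.
g is even and cos(2*pi*t) is even, so the integrand is even and a_2 = 2 ∫_0^{1} g(t) cos(2*pi*t) dt.
Integrating by parts twice (tabular method), an antiderivative of (t**2 + 3) cos(2*pi*t) is t**2*sin(2*pi*t)/(2*pi) + t*cos(2*pi*t)/(2*pi**2) - sin(2*pi*t)/(4*pi**3) + 3*sin(2*pi*t)/(2*pi); evaluating from 0 to 1: ∫_{0}^{1} (t**2 + 3) cos(2*pi*t) dt = (1/(2*pi**2)) - (0) = 1/(2*pi**2).
Hence a_2 = 2·(1/(2*pi**2)) = pi**(-2).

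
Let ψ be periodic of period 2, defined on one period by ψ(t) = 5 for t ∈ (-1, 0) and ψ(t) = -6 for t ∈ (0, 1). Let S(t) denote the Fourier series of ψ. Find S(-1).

At t = -1 the one-sided limits are ψ(-1^-) = -6 and ψ(-1^+) = 5.
By Dirichlet's theorem the series converges to their average, [(-6) + (5)]/2 = -1/2.

-1/2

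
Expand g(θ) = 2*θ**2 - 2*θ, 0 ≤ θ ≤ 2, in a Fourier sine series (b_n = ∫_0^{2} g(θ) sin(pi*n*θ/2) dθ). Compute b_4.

-2/pi

b_4 = ∫_0^{2} (2*θ**2 - 2*θ) sin(2*pi*θ) dθ.
Integrating by parts twice (tabular method), an antiderivative of (2*θ**2 - 2*θ) sin(2*pi*θ) is -θ**2*cos(2*pi*θ)/pi + θ*sin(2*pi*θ)/pi**2 + θ*cos(2*pi*θ)/pi - sin(2*pi*θ)/(2*pi**2) + cos(2*pi*θ)/(2*pi**3); evaluating from 0 to 2: ∫_{0}^{2} (2*θ**2 - 2*θ) sin(2*pi*θ) dθ = (-2/pi + 1/(2*pi**3)) - (1/(2*pi**3)) = -2/pi.
Hence b_4 = -2/pi.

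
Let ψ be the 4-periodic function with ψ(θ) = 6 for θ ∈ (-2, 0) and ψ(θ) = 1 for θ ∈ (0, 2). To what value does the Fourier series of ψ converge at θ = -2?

At θ = -2 the one-sided limits are ψ(-2^-) = 1 and ψ(-2^+) = 6.
By Dirichlet's theorem the series converges to their average, [(1) + (6)]/2 = 7/2.

7/2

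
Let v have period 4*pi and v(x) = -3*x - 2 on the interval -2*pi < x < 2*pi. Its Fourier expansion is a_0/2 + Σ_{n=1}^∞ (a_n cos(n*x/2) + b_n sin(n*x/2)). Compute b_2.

6

b_2 = (1/(2*pi)) ∫_{-2*pi}^{2*pi} v(x) sin(x) dx.
Integrating by parts (boundary term plus one more integral), an antiderivative of (-3*x - 2) sin(x) is 3*x*cos(x) - 3*sin(x) + 2*cos(x); evaluating from -2*pi to 2*pi: ∫_{-2*pi}^{2*pi} (-3*x - 2) sin(x) dx = (2 + 6*pi) - (2 - 6*pi) = 12*pi.
Hence b_2 = (1/(2*pi))·(12*pi) = 6.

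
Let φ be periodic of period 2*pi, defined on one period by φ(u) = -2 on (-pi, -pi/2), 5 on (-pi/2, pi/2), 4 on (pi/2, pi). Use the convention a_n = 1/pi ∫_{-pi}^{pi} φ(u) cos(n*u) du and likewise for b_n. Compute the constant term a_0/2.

3

a_0 = 1/pi ∫_{-pi}^{pi} φ(u) du = 1/pi · (6*pi) = 6.
So the constant term a_0/2 = 3.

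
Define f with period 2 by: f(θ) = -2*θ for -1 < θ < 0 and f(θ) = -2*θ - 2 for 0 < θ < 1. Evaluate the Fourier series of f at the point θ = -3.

θ = -3 differs from θ = 1 by -2 full period(s), and the series is 2-periodic.
At θ = 1 the one-sided limits are f(1^-) = -4 and f(1^+) = 2.
By Dirichlet's theorem the series converges to their average, [(-4) + (2)]/2 = -1.

-1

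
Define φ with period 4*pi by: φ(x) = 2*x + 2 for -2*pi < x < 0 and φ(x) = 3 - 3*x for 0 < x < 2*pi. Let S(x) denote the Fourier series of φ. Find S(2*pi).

5/2 - 5*pi

At x = 2*pi the one-sided limits are φ(2*pi^-) = 3 - 6*pi and φ(2*pi^+) = 2 - 4*pi.
By Dirichlet's theorem the series converges to their average, [(3 - 6*pi) + (2 - 4*pi)]/2 = 5/2 - 5*pi.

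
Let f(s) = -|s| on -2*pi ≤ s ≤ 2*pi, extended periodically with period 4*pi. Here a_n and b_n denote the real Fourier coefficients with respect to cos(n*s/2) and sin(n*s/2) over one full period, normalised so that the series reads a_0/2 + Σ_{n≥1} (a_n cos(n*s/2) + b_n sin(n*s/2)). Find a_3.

8/(9*pi)

a_3 = (1/(2*pi)) ∫_{-2*pi}^{2*pi} f(s) cos(3*s/2) ds.
f is even and cos(3*s/2) is even, so the integrand is even and a_3 = 1/pi ∫_0^{2*pi} f(s) cos(3*s/2) ds.
Integrating by parts (boundary term plus one more integral), an antiderivative of (-s) cos(3*s/2) is -2*s*sin(3*s/2)/3 - 4*cos(3*s/2)/9; evaluating from 0 to 2*pi: ∫_{0}^{2*pi} (-s) cos(3*s/2) ds = (4/9) - (-4/9) = 8/9.
Hence a_3 = (1/pi)·(8/9) = 8/(9*pi).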